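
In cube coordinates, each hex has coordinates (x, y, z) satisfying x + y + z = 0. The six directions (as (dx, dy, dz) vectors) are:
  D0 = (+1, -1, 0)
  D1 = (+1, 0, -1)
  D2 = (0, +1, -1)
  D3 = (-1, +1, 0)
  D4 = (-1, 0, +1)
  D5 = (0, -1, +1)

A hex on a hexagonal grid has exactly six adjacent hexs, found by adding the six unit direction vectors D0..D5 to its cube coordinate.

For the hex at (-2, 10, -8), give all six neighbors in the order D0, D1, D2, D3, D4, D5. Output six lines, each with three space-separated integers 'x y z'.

Answer: -1 9 -8
-1 10 -9
-2 11 -9
-3 11 -8
-3 10 -7
-2 9 -7

Derivation:
Center: (-2, 10, -8). Add each direction:
  D0: (-2, 10, -8) + (1, -1, 0) = (-1, 9, -8)
  D1: (-2, 10, -8) + (1, 0, -1) = (-1, 10, -9)
  D2: (-2, 10, -8) + (0, 1, -1) = (-2, 11, -9)
  D3: (-2, 10, -8) + (-1, 1, 0) = (-3, 11, -8)
  D4: (-2, 10, -8) + (-1, 0, 1) = (-3, 10, -7)
  D5: (-2, 10, -8) + (0, -1, 1) = (-2, 9, -7)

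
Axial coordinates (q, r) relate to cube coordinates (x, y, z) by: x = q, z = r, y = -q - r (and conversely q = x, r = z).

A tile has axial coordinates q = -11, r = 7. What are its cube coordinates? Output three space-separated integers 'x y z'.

x = q = -11
z = r = 7
y = -x - z = -(-11) - (7) = 4

Answer: -11 4 7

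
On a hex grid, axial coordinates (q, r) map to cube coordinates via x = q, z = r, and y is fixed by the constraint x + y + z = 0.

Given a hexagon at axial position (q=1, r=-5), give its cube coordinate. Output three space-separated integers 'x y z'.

Answer: 1 4 -5

Derivation:
x = q = 1
z = r = -5
y = -x - z = -(1) - (-5) = 4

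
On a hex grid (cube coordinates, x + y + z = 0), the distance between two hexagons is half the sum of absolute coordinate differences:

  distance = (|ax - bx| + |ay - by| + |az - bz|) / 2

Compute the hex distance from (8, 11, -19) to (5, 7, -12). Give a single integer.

|ax - bx| = |8 - 5| = 3
|ay - by| = |11 - 7| = 4
|az - bz| = |-19 - (-12)| = 7
distance = (3 + 4 + 7) / 2 = 14 / 2 = 7

Answer: 7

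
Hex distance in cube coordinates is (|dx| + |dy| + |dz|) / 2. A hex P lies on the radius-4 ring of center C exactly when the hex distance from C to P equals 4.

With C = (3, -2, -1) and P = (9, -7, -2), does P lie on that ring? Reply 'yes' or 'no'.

|px - cx| = |9 - 3| = 6
|py - cy| = |-7 - (-2)| = 5
|pz - cz| = |-2 - (-1)| = 1
distance = (6+5+1)/2 = 12/2 = 6
radius = 4; distance != radius -> no

Answer: no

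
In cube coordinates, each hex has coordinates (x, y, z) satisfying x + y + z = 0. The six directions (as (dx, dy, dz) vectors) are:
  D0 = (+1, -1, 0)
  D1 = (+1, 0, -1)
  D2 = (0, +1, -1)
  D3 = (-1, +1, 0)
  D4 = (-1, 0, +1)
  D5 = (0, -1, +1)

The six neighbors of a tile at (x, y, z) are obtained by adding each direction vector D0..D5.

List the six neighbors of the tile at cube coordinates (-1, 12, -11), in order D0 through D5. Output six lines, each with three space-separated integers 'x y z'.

Center: (-1, 12, -11). Add each direction:
  D0: (-1, 12, -11) + (1, -1, 0) = (0, 11, -11)
  D1: (-1, 12, -11) + (1, 0, -1) = (0, 12, -12)
  D2: (-1, 12, -11) + (0, 1, -1) = (-1, 13, -12)
  D3: (-1, 12, -11) + (-1, 1, 0) = (-2, 13, -11)
  D4: (-1, 12, -11) + (-1, 0, 1) = (-2, 12, -10)
  D5: (-1, 12, -11) + (0, -1, 1) = (-1, 11, -10)

Answer: 0 11 -11
0 12 -12
-1 13 -12
-2 13 -11
-2 12 -10
-1 11 -10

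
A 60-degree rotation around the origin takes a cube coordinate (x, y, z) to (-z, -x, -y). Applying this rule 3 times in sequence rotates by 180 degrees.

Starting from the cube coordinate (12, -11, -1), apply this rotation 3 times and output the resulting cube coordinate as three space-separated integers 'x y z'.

Start: (12, -11, -1)
Step 1: (12, -11, -1) -> (-(-1), -(12), -(-11)) = (1, -12, 11)
Step 2: (1, -12, 11) -> (-(11), -(1), -(-12)) = (-11, -1, 12)
Step 3: (-11, -1, 12) -> (-(12), -(-11), -(-1)) = (-12, 11, 1)

Answer: -12 11 1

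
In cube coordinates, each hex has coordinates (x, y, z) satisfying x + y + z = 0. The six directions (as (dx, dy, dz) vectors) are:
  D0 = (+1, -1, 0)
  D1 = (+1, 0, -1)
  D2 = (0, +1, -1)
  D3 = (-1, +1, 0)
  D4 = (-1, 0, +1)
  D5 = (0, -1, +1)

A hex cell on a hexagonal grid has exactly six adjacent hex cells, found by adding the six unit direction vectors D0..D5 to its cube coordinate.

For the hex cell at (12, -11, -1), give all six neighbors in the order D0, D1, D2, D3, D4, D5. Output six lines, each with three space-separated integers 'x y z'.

Center: (12, -11, -1). Add each direction:
  D0: (12, -11, -1) + (1, -1, 0) = (13, -12, -1)
  D1: (12, -11, -1) + (1, 0, -1) = (13, -11, -2)
  D2: (12, -11, -1) + (0, 1, -1) = (12, -10, -2)
  D3: (12, -11, -1) + (-1, 1, 0) = (11, -10, -1)
  D4: (12, -11, -1) + (-1, 0, 1) = (11, -11, 0)
  D5: (12, -11, -1) + (0, -1, 1) = (12, -12, 0)

Answer: 13 -12 -1
13 -11 -2
12 -10 -2
11 -10 -1
11 -11 0
12 -12 0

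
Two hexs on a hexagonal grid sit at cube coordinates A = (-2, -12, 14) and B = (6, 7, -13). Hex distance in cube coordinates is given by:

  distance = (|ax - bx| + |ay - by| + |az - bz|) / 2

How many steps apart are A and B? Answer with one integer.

Answer: 27

Derivation:
|ax - bx| = |-2 - 6| = 8
|ay - by| = |-12 - 7| = 19
|az - bz| = |14 - (-13)| = 27
distance = (8 + 19 + 27) / 2 = 54 / 2 = 27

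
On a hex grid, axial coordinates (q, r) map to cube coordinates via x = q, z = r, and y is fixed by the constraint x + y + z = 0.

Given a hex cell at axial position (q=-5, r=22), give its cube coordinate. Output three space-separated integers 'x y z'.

Answer: -5 -17 22

Derivation:
x = q = -5
z = r = 22
y = -x - z = -(-5) - (22) = -17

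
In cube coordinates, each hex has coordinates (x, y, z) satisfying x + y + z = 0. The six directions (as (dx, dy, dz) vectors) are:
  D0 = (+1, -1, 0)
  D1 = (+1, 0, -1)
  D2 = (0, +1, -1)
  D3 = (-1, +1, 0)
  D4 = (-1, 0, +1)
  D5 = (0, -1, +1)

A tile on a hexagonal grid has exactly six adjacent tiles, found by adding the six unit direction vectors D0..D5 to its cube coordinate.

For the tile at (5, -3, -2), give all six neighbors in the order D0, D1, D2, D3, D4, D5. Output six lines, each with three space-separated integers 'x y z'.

Answer: 6 -4 -2
6 -3 -3
5 -2 -3
4 -2 -2
4 -3 -1
5 -4 -1

Derivation:
Center: (5, -3, -2). Add each direction:
  D0: (5, -3, -2) + (1, -1, 0) = (6, -4, -2)
  D1: (5, -3, -2) + (1, 0, -1) = (6, -3, -3)
  D2: (5, -3, -2) + (0, 1, -1) = (5, -2, -3)
  D3: (5, -3, -2) + (-1, 1, 0) = (4, -2, -2)
  D4: (5, -3, -2) + (-1, 0, 1) = (4, -3, -1)
  D5: (5, -3, -2) + (0, -1, 1) = (5, -4, -1)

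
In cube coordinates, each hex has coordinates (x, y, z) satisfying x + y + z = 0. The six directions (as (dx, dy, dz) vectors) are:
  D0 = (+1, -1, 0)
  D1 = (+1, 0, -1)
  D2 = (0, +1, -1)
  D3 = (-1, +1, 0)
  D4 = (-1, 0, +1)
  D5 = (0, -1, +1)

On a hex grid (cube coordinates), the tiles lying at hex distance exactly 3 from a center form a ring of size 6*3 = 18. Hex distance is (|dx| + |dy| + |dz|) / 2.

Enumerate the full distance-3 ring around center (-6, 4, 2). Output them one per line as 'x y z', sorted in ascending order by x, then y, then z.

Walk ring at distance 3 from (-6, 4, 2):
Start at center + D4*3 = (-9, 4, 5)
  hex 0: (-9, 4, 5)
  hex 1: (-8, 3, 5)
  hex 2: (-7, 2, 5)
  hex 3: (-6, 1, 5)
  hex 4: (-5, 1, 4)
  hex 5: (-4, 1, 3)
  hex 6: (-3, 1, 2)
  hex 7: (-3, 2, 1)
  hex 8: (-3, 3, 0)
  hex 9: (-3, 4, -1)
  hex 10: (-4, 5, -1)
  hex 11: (-5, 6, -1)
  hex 12: (-6, 7, -1)
  hex 13: (-7, 7, 0)
  hex 14: (-8, 7, 1)
  hex 15: (-9, 7, 2)
  hex 16: (-9, 6, 3)
  hex 17: (-9, 5, 4)
Sorted: 18 hexes.

Answer: -9 4 5
-9 5 4
-9 6 3
-9 7 2
-8 3 5
-8 7 1
-7 2 5
-7 7 0
-6 1 5
-6 7 -1
-5 1 4
-5 6 -1
-4 1 3
-4 5 -1
-3 1 2
-3 2 1
-3 3 0
-3 4 -1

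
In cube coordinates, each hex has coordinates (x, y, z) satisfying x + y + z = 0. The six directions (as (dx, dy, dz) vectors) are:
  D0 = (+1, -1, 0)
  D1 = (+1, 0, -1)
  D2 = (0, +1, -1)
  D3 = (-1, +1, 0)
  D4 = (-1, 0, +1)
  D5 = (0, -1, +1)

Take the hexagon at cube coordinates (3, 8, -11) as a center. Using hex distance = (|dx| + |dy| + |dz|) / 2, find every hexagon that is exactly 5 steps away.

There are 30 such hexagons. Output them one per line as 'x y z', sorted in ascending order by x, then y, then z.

Answer: -2 8 -6
-2 9 -7
-2 10 -8
-2 11 -9
-2 12 -10
-2 13 -11
-1 7 -6
-1 13 -12
0 6 -6
0 13 -13
1 5 -6
1 13 -14
2 4 -6
2 13 -15
3 3 -6
3 13 -16
4 3 -7
4 12 -16
5 3 -8
5 11 -16
6 3 -9
6 10 -16
7 3 -10
7 9 -16
8 3 -11
8 4 -12
8 5 -13
8 6 -14
8 7 -15
8 8 -16

Derivation:
Walk ring at distance 5 from (3, 8, -11):
Start at center + D4*5 = (-2, 8, -6)
  hex 0: (-2, 8, -6)
  hex 1: (-1, 7, -6)
  hex 2: (0, 6, -6)
  hex 3: (1, 5, -6)
  hex 4: (2, 4, -6)
  hex 5: (3, 3, -6)
  hex 6: (4, 3, -7)
  hex 7: (5, 3, -8)
  hex 8: (6, 3, -9)
  hex 9: (7, 3, -10)
  hex 10: (8, 3, -11)
  hex 11: (8, 4, -12)
  hex 12: (8, 5, -13)
  hex 13: (8, 6, -14)
  hex 14: (8, 7, -15)
  hex 15: (8, 8, -16)
  hex 16: (7, 9, -16)
  hex 17: (6, 10, -16)
  hex 18: (5, 11, -16)
  hex 19: (4, 12, -16)
  hex 20: (3, 13, -16)
  hex 21: (2, 13, -15)
  hex 22: (1, 13, -14)
  hex 23: (0, 13, -13)
  hex 24: (-1, 13, -12)
  hex 25: (-2, 13, -11)
  hex 26: (-2, 12, -10)
  hex 27: (-2, 11, -9)
  hex 28: (-2, 10, -8)
  hex 29: (-2, 9, -7)
Sorted: 30 hexes.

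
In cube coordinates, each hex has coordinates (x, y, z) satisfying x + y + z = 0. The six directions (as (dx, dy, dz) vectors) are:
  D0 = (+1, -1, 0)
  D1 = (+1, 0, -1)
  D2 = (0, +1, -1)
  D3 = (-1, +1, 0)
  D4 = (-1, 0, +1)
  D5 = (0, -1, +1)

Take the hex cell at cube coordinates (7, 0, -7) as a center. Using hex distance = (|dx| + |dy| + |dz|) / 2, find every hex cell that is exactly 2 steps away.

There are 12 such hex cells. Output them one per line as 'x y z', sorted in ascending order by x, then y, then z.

Answer: 5 0 -5
5 1 -6
5 2 -7
6 -1 -5
6 2 -8
7 -2 -5
7 2 -9
8 -2 -6
8 1 -9
9 -2 -7
9 -1 -8
9 0 -9

Derivation:
Walk ring at distance 2 from (7, 0, -7):
Start at center + D4*2 = (5, 0, -5)
  hex 0: (5, 0, -5)
  hex 1: (6, -1, -5)
  hex 2: (7, -2, -5)
  hex 3: (8, -2, -6)
  hex 4: (9, -2, -7)
  hex 5: (9, -1, -8)
  hex 6: (9, 0, -9)
  hex 7: (8, 1, -9)
  hex 8: (7, 2, -9)
  hex 9: (6, 2, -8)
  hex 10: (5, 2, -7)
  hex 11: (5, 1, -6)
Sorted: 12 hexes.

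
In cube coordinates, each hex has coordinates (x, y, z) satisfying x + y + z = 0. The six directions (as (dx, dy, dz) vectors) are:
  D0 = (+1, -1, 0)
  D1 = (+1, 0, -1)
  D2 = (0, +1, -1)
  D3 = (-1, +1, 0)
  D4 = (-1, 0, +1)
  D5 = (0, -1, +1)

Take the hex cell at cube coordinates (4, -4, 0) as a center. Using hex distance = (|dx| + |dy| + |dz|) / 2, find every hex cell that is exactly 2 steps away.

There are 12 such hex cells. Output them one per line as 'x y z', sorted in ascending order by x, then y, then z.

Walk ring at distance 2 from (4, -4, 0):
Start at center + D4*2 = (2, -4, 2)
  hex 0: (2, -4, 2)
  hex 1: (3, -5, 2)
  hex 2: (4, -6, 2)
  hex 3: (5, -6, 1)
  hex 4: (6, -6, 0)
  hex 5: (6, -5, -1)
  hex 6: (6, -4, -2)
  hex 7: (5, -3, -2)
  hex 8: (4, -2, -2)
  hex 9: (3, -2, -1)
  hex 10: (2, -2, 0)
  hex 11: (2, -3, 1)
Sorted: 12 hexes.

Answer: 2 -4 2
2 -3 1
2 -2 0
3 -5 2
3 -2 -1
4 -6 2
4 -2 -2
5 -6 1
5 -3 -2
6 -6 0
6 -5 -1
6 -4 -2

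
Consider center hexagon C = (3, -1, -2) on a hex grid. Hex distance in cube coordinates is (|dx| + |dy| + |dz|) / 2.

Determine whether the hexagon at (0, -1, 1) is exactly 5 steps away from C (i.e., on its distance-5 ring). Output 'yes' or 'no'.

Answer: no

Derivation:
|px - cx| = |0 - 3| = 3
|py - cy| = |-1 - (-1)| = 0
|pz - cz| = |1 - (-2)| = 3
distance = (3+0+3)/2 = 6/2 = 3
radius = 5; distance != radius -> no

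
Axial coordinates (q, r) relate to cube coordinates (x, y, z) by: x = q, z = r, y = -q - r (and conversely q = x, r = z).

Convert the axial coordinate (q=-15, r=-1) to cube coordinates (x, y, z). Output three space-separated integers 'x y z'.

x = q = -15
z = r = -1
y = -x - z = -(-15) - (-1) = 16

Answer: -15 16 -1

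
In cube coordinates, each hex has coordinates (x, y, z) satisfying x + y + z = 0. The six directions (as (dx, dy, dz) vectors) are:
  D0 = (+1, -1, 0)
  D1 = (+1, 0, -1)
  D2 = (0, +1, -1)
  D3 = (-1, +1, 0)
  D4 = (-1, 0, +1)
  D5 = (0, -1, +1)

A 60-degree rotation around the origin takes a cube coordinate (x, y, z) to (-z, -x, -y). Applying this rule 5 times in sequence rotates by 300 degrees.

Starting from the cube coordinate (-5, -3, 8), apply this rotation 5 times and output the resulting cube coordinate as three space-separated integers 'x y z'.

Answer: 3 -8 5

Derivation:
Start: (-5, -3, 8)
Step 1: (-5, -3, 8) -> (-(8), -(-5), -(-3)) = (-8, 5, 3)
Step 2: (-8, 5, 3) -> (-(3), -(-8), -(5)) = (-3, 8, -5)
Step 3: (-3, 8, -5) -> (-(-5), -(-3), -(8)) = (5, 3, -8)
Step 4: (5, 3, -8) -> (-(-8), -(5), -(3)) = (8, -5, -3)
Step 5: (8, -5, -3) -> (-(-3), -(8), -(-5)) = (3, -8, 5)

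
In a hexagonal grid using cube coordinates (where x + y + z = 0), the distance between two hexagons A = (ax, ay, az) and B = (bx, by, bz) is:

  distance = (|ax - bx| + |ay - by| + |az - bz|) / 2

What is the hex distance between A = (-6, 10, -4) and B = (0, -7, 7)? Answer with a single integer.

Answer: 17

Derivation:
|ax - bx| = |-6 - 0| = 6
|ay - by| = |10 - (-7)| = 17
|az - bz| = |-4 - 7| = 11
distance = (6 + 17 + 11) / 2 = 34 / 2 = 17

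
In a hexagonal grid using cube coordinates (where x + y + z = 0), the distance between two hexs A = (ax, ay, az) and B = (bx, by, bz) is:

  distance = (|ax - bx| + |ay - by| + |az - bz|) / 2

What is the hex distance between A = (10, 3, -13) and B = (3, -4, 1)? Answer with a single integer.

Answer: 14

Derivation:
|ax - bx| = |10 - 3| = 7
|ay - by| = |3 - (-4)| = 7
|az - bz| = |-13 - 1| = 14
distance = (7 + 7 + 14) / 2 = 28 / 2 = 14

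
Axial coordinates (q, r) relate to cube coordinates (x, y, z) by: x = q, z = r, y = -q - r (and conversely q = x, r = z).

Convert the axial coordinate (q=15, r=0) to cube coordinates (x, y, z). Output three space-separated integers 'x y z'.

Answer: 15 -15 0

Derivation:
x = q = 15
z = r = 0
y = -x - z = -(15) - (0) = -15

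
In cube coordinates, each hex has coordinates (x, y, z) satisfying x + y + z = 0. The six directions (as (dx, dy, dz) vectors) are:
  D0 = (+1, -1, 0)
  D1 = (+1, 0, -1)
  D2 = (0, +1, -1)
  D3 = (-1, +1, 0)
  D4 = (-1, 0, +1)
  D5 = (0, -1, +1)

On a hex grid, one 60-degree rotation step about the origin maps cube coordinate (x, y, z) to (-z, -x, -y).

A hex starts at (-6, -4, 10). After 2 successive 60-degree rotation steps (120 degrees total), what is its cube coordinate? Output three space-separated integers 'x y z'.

Start: (-6, -4, 10)
Step 1: (-6, -4, 10) -> (-(10), -(-6), -(-4)) = (-10, 6, 4)
Step 2: (-10, 6, 4) -> (-(4), -(-10), -(6)) = (-4, 10, -6)

Answer: -4 10 -6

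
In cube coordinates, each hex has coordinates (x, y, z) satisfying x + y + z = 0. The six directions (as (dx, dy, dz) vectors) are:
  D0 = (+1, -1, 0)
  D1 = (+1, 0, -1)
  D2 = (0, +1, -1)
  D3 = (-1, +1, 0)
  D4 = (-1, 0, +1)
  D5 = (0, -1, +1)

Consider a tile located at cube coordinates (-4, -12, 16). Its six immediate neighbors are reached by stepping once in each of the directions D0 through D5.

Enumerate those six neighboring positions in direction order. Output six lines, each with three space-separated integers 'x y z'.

Center: (-4, -12, 16). Add each direction:
  D0: (-4, -12, 16) + (1, -1, 0) = (-3, -13, 16)
  D1: (-4, -12, 16) + (1, 0, -1) = (-3, -12, 15)
  D2: (-4, -12, 16) + (0, 1, -1) = (-4, -11, 15)
  D3: (-4, -12, 16) + (-1, 1, 0) = (-5, -11, 16)
  D4: (-4, -12, 16) + (-1, 0, 1) = (-5, -12, 17)
  D5: (-4, -12, 16) + (0, -1, 1) = (-4, -13, 17)

Answer: -3 -13 16
-3 -12 15
-4 -11 15
-5 -11 16
-5 -12 17
-4 -13 17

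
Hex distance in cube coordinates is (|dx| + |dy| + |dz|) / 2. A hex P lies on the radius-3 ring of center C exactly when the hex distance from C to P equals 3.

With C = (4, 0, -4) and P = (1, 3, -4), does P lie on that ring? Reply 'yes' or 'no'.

|px - cx| = |1 - 4| = 3
|py - cy| = |3 - 0| = 3
|pz - cz| = |-4 - (-4)| = 0
distance = (3+3+0)/2 = 6/2 = 3
radius = 3; distance == radius -> yes

Answer: yes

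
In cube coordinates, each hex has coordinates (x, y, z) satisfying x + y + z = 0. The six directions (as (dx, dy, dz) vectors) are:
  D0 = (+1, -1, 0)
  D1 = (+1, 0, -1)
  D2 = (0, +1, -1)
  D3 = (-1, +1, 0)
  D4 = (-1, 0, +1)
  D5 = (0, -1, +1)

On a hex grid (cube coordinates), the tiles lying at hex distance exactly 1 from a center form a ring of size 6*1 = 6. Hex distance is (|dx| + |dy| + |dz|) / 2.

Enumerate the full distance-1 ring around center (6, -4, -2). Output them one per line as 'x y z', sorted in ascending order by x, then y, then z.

Answer: 5 -4 -1
5 -3 -2
6 -5 -1
6 -3 -3
7 -5 -2
7 -4 -3

Derivation:
Walk ring at distance 1 from (6, -4, -2):
Start at center + D4*1 = (5, -4, -1)
  hex 0: (5, -4, -1)
  hex 1: (6, -5, -1)
  hex 2: (7, -5, -2)
  hex 3: (7, -4, -3)
  hex 4: (6, -3, -3)
  hex 5: (5, -3, -2)
Sorted: 6 hexes.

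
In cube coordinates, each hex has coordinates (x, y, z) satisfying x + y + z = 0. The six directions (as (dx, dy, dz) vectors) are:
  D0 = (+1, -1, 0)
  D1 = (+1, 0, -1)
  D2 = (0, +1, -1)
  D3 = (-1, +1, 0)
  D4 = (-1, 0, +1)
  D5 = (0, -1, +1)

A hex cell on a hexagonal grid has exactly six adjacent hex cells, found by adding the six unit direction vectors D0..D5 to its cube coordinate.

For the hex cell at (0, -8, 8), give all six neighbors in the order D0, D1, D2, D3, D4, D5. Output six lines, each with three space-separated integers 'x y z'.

Answer: 1 -9 8
1 -8 7
0 -7 7
-1 -7 8
-1 -8 9
0 -9 9

Derivation:
Center: (0, -8, 8). Add each direction:
  D0: (0, -8, 8) + (1, -1, 0) = (1, -9, 8)
  D1: (0, -8, 8) + (1, 0, -1) = (1, -8, 7)
  D2: (0, -8, 8) + (0, 1, -1) = (0, -7, 7)
  D3: (0, -8, 8) + (-1, 1, 0) = (-1, -7, 8)
  D4: (0, -8, 8) + (-1, 0, 1) = (-1, -8, 9)
  D5: (0, -8, 8) + (0, -1, 1) = (0, -9, 9)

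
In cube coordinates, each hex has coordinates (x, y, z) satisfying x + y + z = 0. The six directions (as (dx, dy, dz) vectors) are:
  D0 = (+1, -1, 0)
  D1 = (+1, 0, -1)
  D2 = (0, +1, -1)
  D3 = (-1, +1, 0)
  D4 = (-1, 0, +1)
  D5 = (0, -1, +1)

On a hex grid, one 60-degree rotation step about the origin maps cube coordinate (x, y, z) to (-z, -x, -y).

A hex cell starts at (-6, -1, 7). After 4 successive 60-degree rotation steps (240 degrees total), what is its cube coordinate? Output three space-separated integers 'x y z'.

Start: (-6, -1, 7)
Step 1: (-6, -1, 7) -> (-(7), -(-6), -(-1)) = (-7, 6, 1)
Step 2: (-7, 6, 1) -> (-(1), -(-7), -(6)) = (-1, 7, -6)
Step 3: (-1, 7, -6) -> (-(-6), -(-1), -(7)) = (6, 1, -7)
Step 4: (6, 1, -7) -> (-(-7), -(6), -(1)) = (7, -6, -1)

Answer: 7 -6 -1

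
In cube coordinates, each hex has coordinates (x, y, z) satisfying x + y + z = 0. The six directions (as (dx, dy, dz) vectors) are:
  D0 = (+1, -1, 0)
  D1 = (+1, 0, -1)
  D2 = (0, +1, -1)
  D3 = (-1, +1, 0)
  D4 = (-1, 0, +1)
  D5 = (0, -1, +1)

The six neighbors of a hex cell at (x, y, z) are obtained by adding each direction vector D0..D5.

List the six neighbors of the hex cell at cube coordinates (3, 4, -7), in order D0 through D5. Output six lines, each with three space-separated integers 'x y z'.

Center: (3, 4, -7). Add each direction:
  D0: (3, 4, -7) + (1, -1, 0) = (4, 3, -7)
  D1: (3, 4, -7) + (1, 0, -1) = (4, 4, -8)
  D2: (3, 4, -7) + (0, 1, -1) = (3, 5, -8)
  D3: (3, 4, -7) + (-1, 1, 0) = (2, 5, -7)
  D4: (3, 4, -7) + (-1, 0, 1) = (2, 4, -6)
  D5: (3, 4, -7) + (0, -1, 1) = (3, 3, -6)

Answer: 4 3 -7
4 4 -8
3 5 -8
2 5 -7
2 4 -6
3 3 -6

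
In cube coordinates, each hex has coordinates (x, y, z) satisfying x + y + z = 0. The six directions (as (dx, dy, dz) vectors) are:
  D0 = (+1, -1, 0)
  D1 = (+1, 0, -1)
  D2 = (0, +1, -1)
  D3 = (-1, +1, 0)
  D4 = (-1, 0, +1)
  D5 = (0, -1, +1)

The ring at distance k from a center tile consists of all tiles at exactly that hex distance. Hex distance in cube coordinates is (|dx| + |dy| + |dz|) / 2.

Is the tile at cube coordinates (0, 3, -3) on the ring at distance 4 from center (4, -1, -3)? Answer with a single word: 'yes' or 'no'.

|px - cx| = |0 - 4| = 4
|py - cy| = |3 - (-1)| = 4
|pz - cz| = |-3 - (-3)| = 0
distance = (4+4+0)/2 = 8/2 = 4
radius = 4; distance == radius -> yes

Answer: yes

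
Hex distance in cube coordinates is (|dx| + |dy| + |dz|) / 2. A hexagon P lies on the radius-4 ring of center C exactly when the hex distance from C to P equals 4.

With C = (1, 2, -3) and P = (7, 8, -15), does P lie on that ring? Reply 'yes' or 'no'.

Answer: no

Derivation:
|px - cx| = |7 - 1| = 6
|py - cy| = |8 - 2| = 6
|pz - cz| = |-15 - (-3)| = 12
distance = (6+6+12)/2 = 24/2 = 12
radius = 4; distance != radius -> no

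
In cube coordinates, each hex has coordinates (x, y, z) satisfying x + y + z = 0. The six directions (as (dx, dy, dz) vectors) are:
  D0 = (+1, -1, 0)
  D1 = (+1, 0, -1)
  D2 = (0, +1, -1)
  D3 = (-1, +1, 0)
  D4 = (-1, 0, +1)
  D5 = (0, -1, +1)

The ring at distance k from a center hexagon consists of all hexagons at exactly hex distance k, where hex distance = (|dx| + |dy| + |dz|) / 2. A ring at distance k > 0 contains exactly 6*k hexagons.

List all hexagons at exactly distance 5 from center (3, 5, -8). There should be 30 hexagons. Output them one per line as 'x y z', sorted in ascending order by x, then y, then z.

Answer: -2 5 -3
-2 6 -4
-2 7 -5
-2 8 -6
-2 9 -7
-2 10 -8
-1 4 -3
-1 10 -9
0 3 -3
0 10 -10
1 2 -3
1 10 -11
2 1 -3
2 10 -12
3 0 -3
3 10 -13
4 0 -4
4 9 -13
5 0 -5
5 8 -13
6 0 -6
6 7 -13
7 0 -7
7 6 -13
8 0 -8
8 1 -9
8 2 -10
8 3 -11
8 4 -12
8 5 -13

Derivation:
Walk ring at distance 5 from (3, 5, -8):
Start at center + D4*5 = (-2, 5, -3)
  hex 0: (-2, 5, -3)
  hex 1: (-1, 4, -3)
  hex 2: (0, 3, -3)
  hex 3: (1, 2, -3)
  hex 4: (2, 1, -3)
  hex 5: (3, 0, -3)
  hex 6: (4, 0, -4)
  hex 7: (5, 0, -5)
  hex 8: (6, 0, -6)
  hex 9: (7, 0, -7)
  hex 10: (8, 0, -8)
  hex 11: (8, 1, -9)
  hex 12: (8, 2, -10)
  hex 13: (8, 3, -11)
  hex 14: (8, 4, -12)
  hex 15: (8, 5, -13)
  hex 16: (7, 6, -13)
  hex 17: (6, 7, -13)
  hex 18: (5, 8, -13)
  hex 19: (4, 9, -13)
  hex 20: (3, 10, -13)
  hex 21: (2, 10, -12)
  hex 22: (1, 10, -11)
  hex 23: (0, 10, -10)
  hex 24: (-1, 10, -9)
  hex 25: (-2, 10, -8)
  hex 26: (-2, 9, -7)
  hex 27: (-2, 8, -6)
  hex 28: (-2, 7, -5)
  hex 29: (-2, 6, -4)
Sorted: 30 hexes.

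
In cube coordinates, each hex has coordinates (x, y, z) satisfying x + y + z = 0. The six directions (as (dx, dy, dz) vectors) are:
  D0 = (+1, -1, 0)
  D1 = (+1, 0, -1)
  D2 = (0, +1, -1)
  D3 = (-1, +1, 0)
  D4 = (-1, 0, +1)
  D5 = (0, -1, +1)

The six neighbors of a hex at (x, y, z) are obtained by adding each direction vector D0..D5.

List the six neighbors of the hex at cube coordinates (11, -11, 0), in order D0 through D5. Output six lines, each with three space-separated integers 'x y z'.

Center: (11, -11, 0). Add each direction:
  D0: (11, -11, 0) + (1, -1, 0) = (12, -12, 0)
  D1: (11, -11, 0) + (1, 0, -1) = (12, -11, -1)
  D2: (11, -11, 0) + (0, 1, -1) = (11, -10, -1)
  D3: (11, -11, 0) + (-1, 1, 0) = (10, -10, 0)
  D4: (11, -11, 0) + (-1, 0, 1) = (10, -11, 1)
  D5: (11, -11, 0) + (0, -1, 1) = (11, -12, 1)

Answer: 12 -12 0
12 -11 -1
11 -10 -1
10 -10 0
10 -11 1
11 -12 1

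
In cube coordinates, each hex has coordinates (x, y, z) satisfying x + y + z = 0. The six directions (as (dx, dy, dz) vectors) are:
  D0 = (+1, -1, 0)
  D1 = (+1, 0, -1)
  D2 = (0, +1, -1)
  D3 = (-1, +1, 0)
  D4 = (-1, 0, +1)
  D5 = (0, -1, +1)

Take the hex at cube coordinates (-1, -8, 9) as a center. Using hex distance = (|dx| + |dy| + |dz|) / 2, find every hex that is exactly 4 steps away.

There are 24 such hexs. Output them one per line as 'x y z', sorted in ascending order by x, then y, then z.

Answer: -5 -8 13
-5 -7 12
-5 -6 11
-5 -5 10
-5 -4 9
-4 -9 13
-4 -4 8
-3 -10 13
-3 -4 7
-2 -11 13
-2 -4 6
-1 -12 13
-1 -4 5
0 -12 12
0 -5 5
1 -12 11
1 -6 5
2 -12 10
2 -7 5
3 -12 9
3 -11 8
3 -10 7
3 -9 6
3 -8 5

Derivation:
Walk ring at distance 4 from (-1, -8, 9):
Start at center + D4*4 = (-5, -8, 13)
  hex 0: (-5, -8, 13)
  hex 1: (-4, -9, 13)
  hex 2: (-3, -10, 13)
  hex 3: (-2, -11, 13)
  hex 4: (-1, -12, 13)
  hex 5: (0, -12, 12)
  hex 6: (1, -12, 11)
  hex 7: (2, -12, 10)
  hex 8: (3, -12, 9)
  hex 9: (3, -11, 8)
  hex 10: (3, -10, 7)
  hex 11: (3, -9, 6)
  hex 12: (3, -8, 5)
  hex 13: (2, -7, 5)
  hex 14: (1, -6, 5)
  hex 15: (0, -5, 5)
  hex 16: (-1, -4, 5)
  hex 17: (-2, -4, 6)
  hex 18: (-3, -4, 7)
  hex 19: (-4, -4, 8)
  hex 20: (-5, -4, 9)
  hex 21: (-5, -5, 10)
  hex 22: (-5, -6, 11)
  hex 23: (-5, -7, 12)
Sorted: 24 hexes.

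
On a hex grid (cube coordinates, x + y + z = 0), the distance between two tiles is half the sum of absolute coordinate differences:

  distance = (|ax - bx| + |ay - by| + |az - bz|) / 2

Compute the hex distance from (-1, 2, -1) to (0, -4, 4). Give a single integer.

|ax - bx| = |-1 - 0| = 1
|ay - by| = |2 - (-4)| = 6
|az - bz| = |-1 - 4| = 5
distance = (1 + 6 + 5) / 2 = 12 / 2 = 6

Answer: 6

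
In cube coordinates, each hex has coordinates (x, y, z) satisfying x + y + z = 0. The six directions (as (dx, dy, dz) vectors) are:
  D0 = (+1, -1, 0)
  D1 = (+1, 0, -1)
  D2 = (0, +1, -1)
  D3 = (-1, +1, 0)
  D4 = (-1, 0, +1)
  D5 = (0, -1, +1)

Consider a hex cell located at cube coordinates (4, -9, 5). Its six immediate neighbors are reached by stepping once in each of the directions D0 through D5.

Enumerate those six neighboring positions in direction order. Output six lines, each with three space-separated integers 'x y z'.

Answer: 5 -10 5
5 -9 4
4 -8 4
3 -8 5
3 -9 6
4 -10 6

Derivation:
Center: (4, -9, 5). Add each direction:
  D0: (4, -9, 5) + (1, -1, 0) = (5, -10, 5)
  D1: (4, -9, 5) + (1, 0, -1) = (5, -9, 4)
  D2: (4, -9, 5) + (0, 1, -1) = (4, -8, 4)
  D3: (4, -9, 5) + (-1, 1, 0) = (3, -8, 5)
  D4: (4, -9, 5) + (-1, 0, 1) = (3, -9, 6)
  D5: (4, -9, 5) + (0, -1, 1) = (4, -10, 6)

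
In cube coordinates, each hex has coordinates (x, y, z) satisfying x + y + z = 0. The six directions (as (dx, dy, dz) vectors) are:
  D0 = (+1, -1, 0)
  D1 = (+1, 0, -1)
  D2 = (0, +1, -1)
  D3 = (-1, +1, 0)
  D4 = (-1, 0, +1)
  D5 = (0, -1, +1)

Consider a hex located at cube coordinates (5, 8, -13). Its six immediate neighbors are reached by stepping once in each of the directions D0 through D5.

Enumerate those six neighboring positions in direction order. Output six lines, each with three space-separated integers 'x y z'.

Answer: 6 7 -13
6 8 -14
5 9 -14
4 9 -13
4 8 -12
5 7 -12

Derivation:
Center: (5, 8, -13). Add each direction:
  D0: (5, 8, -13) + (1, -1, 0) = (6, 7, -13)
  D1: (5, 8, -13) + (1, 0, -1) = (6, 8, -14)
  D2: (5, 8, -13) + (0, 1, -1) = (5, 9, -14)
  D3: (5, 8, -13) + (-1, 1, 0) = (4, 9, -13)
  D4: (5, 8, -13) + (-1, 0, 1) = (4, 8, -12)
  D5: (5, 8, -13) + (0, -1, 1) = (5, 7, -12)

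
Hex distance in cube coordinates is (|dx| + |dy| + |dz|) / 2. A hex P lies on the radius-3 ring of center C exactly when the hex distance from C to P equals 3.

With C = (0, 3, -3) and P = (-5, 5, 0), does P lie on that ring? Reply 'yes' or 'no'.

|px - cx| = |-5 - 0| = 5
|py - cy| = |5 - 3| = 2
|pz - cz| = |0 - (-3)| = 3
distance = (5+2+3)/2 = 10/2 = 5
radius = 3; distance != radius -> no

Answer: no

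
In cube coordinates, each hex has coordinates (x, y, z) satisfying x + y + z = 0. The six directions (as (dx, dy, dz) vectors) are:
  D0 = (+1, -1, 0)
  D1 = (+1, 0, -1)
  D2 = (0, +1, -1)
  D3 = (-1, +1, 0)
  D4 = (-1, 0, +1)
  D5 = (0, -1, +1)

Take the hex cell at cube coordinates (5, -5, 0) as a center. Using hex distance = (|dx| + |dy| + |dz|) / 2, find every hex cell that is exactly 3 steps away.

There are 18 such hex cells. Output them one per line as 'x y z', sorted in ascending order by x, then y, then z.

Answer: 2 -5 3
2 -4 2
2 -3 1
2 -2 0
3 -6 3
3 -2 -1
4 -7 3
4 -2 -2
5 -8 3
5 -2 -3
6 -8 2
6 -3 -3
7 -8 1
7 -4 -3
8 -8 0
8 -7 -1
8 -6 -2
8 -5 -3

Derivation:
Walk ring at distance 3 from (5, -5, 0):
Start at center + D4*3 = (2, -5, 3)
  hex 0: (2, -5, 3)
  hex 1: (3, -6, 3)
  hex 2: (4, -7, 3)
  hex 3: (5, -8, 3)
  hex 4: (6, -8, 2)
  hex 5: (7, -8, 1)
  hex 6: (8, -8, 0)
  hex 7: (8, -7, -1)
  hex 8: (8, -6, -2)
  hex 9: (8, -5, -3)
  hex 10: (7, -4, -3)
  hex 11: (6, -3, -3)
  hex 12: (5, -2, -3)
  hex 13: (4, -2, -2)
  hex 14: (3, -2, -1)
  hex 15: (2, -2, 0)
  hex 16: (2, -3, 1)
  hex 17: (2, -4, 2)
Sorted: 18 hexes.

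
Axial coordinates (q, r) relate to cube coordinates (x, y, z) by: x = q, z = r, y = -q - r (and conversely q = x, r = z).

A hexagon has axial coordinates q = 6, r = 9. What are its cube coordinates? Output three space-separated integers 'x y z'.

Answer: 6 -15 9

Derivation:
x = q = 6
z = r = 9
y = -x - z = -(6) - (9) = -15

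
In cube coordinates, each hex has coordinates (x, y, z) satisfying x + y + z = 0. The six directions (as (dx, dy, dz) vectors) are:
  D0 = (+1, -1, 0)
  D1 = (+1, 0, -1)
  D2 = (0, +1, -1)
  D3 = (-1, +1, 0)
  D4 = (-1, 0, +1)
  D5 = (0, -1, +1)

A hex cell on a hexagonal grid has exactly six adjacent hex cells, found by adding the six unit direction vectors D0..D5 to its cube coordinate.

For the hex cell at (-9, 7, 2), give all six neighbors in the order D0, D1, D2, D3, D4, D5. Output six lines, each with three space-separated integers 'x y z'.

Center: (-9, 7, 2). Add each direction:
  D0: (-9, 7, 2) + (1, -1, 0) = (-8, 6, 2)
  D1: (-9, 7, 2) + (1, 0, -1) = (-8, 7, 1)
  D2: (-9, 7, 2) + (0, 1, -1) = (-9, 8, 1)
  D3: (-9, 7, 2) + (-1, 1, 0) = (-10, 8, 2)
  D4: (-9, 7, 2) + (-1, 0, 1) = (-10, 7, 3)
  D5: (-9, 7, 2) + (0, -1, 1) = (-9, 6, 3)

Answer: -8 6 2
-8 7 1
-9 8 1
-10 8 2
-10 7 3
-9 6 3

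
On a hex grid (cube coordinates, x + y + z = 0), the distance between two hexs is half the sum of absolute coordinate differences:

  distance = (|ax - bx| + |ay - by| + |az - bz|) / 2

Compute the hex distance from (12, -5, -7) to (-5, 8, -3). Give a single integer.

|ax - bx| = |12 - (-5)| = 17
|ay - by| = |-5 - 8| = 13
|az - bz| = |-7 - (-3)| = 4
distance = (17 + 13 + 4) / 2 = 34 / 2 = 17

Answer: 17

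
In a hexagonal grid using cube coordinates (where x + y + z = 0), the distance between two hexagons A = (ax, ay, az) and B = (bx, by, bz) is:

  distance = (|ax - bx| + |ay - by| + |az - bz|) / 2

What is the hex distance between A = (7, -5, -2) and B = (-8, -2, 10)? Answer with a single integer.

Answer: 15

Derivation:
|ax - bx| = |7 - (-8)| = 15
|ay - by| = |-5 - (-2)| = 3
|az - bz| = |-2 - 10| = 12
distance = (15 + 3 + 12) / 2 = 30 / 2 = 15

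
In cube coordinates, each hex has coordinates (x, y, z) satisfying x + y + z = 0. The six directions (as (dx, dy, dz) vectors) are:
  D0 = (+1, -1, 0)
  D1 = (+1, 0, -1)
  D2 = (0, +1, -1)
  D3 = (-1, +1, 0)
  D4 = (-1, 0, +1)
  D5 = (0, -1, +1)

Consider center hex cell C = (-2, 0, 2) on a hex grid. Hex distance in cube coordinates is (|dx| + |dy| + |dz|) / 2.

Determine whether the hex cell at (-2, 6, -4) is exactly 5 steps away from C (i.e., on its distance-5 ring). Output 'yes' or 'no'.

Answer: no

Derivation:
|px - cx| = |-2 - (-2)| = 0
|py - cy| = |6 - 0| = 6
|pz - cz| = |-4 - 2| = 6
distance = (0+6+6)/2 = 12/2 = 6
radius = 5; distance != radius -> no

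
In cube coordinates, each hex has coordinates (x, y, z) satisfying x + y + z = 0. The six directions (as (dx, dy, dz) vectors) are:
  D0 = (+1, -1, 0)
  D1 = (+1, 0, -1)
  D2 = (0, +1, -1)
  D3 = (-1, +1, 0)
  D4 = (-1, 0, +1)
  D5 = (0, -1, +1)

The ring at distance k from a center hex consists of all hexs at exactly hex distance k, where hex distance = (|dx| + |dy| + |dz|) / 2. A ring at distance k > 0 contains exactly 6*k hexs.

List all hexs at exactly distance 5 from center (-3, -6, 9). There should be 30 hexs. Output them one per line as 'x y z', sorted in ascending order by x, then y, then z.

Walk ring at distance 5 from (-3, -6, 9):
Start at center + D4*5 = (-8, -6, 14)
  hex 0: (-8, -6, 14)
  hex 1: (-7, -7, 14)
  hex 2: (-6, -8, 14)
  hex 3: (-5, -9, 14)
  hex 4: (-4, -10, 14)
  hex 5: (-3, -11, 14)
  hex 6: (-2, -11, 13)
  hex 7: (-1, -11, 12)
  hex 8: (0, -11, 11)
  hex 9: (1, -11, 10)
  hex 10: (2, -11, 9)
  hex 11: (2, -10, 8)
  hex 12: (2, -9, 7)
  hex 13: (2, -8, 6)
  hex 14: (2, -7, 5)
  hex 15: (2, -6, 4)
  hex 16: (1, -5, 4)
  hex 17: (0, -4, 4)
  hex 18: (-1, -3, 4)
  hex 19: (-2, -2, 4)
  hex 20: (-3, -1, 4)
  hex 21: (-4, -1, 5)
  hex 22: (-5, -1, 6)
  hex 23: (-6, -1, 7)
  hex 24: (-7, -1, 8)
  hex 25: (-8, -1, 9)
  hex 26: (-8, -2, 10)
  hex 27: (-8, -3, 11)
  hex 28: (-8, -4, 12)
  hex 29: (-8, -5, 13)
Sorted: 30 hexes.

Answer: -8 -6 14
-8 -5 13
-8 -4 12
-8 -3 11
-8 -2 10
-8 -1 9
-7 -7 14
-7 -1 8
-6 -8 14
-6 -1 7
-5 -9 14
-5 -1 6
-4 -10 14
-4 -1 5
-3 -11 14
-3 -1 4
-2 -11 13
-2 -2 4
-1 -11 12
-1 -3 4
0 -11 11
0 -4 4
1 -11 10
1 -5 4
2 -11 9
2 -10 8
2 -9 7
2 -8 6
2 -7 5
2 -6 4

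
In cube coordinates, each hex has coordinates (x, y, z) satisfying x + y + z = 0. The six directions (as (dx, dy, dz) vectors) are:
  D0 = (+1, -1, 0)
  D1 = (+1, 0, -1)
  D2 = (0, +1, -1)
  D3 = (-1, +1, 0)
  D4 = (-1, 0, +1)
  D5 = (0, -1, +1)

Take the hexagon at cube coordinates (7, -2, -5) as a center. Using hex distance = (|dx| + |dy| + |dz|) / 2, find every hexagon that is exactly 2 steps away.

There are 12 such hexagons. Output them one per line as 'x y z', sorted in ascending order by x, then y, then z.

Answer: 5 -2 -3
5 -1 -4
5 0 -5
6 -3 -3
6 0 -6
7 -4 -3
7 0 -7
8 -4 -4
8 -1 -7
9 -4 -5
9 -3 -6
9 -2 -7

Derivation:
Walk ring at distance 2 from (7, -2, -5):
Start at center + D4*2 = (5, -2, -3)
  hex 0: (5, -2, -3)
  hex 1: (6, -3, -3)
  hex 2: (7, -4, -3)
  hex 3: (8, -4, -4)
  hex 4: (9, -4, -5)
  hex 5: (9, -3, -6)
  hex 6: (9, -2, -7)
  hex 7: (8, -1, -7)
  hex 8: (7, 0, -7)
  hex 9: (6, 0, -6)
  hex 10: (5, 0, -5)
  hex 11: (5, -1, -4)
Sorted: 12 hexes.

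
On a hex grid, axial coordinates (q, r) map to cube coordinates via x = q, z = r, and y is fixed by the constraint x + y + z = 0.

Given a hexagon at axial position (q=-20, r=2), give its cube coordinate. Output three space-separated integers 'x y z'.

x = q = -20
z = r = 2
y = -x - z = -(-20) - (2) = 18

Answer: -20 18 2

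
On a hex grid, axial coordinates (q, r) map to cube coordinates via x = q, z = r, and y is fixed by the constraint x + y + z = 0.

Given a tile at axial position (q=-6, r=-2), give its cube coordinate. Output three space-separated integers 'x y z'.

Answer: -6 8 -2

Derivation:
x = q = -6
z = r = -2
y = -x - z = -(-6) - (-2) = 8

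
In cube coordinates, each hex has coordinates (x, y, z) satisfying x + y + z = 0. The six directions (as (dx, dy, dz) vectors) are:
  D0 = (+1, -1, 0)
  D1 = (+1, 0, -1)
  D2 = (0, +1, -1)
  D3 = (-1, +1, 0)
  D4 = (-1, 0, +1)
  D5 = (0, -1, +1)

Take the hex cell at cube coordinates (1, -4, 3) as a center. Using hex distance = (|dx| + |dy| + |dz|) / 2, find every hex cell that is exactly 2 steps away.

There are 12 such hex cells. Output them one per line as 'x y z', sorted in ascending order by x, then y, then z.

Walk ring at distance 2 from (1, -4, 3):
Start at center + D4*2 = (-1, -4, 5)
  hex 0: (-1, -4, 5)
  hex 1: (0, -5, 5)
  hex 2: (1, -6, 5)
  hex 3: (2, -6, 4)
  hex 4: (3, -6, 3)
  hex 5: (3, -5, 2)
  hex 6: (3, -4, 1)
  hex 7: (2, -3, 1)
  hex 8: (1, -2, 1)
  hex 9: (0, -2, 2)
  hex 10: (-1, -2, 3)
  hex 11: (-1, -3, 4)
Sorted: 12 hexes.

Answer: -1 -4 5
-1 -3 4
-1 -2 3
0 -5 5
0 -2 2
1 -6 5
1 -2 1
2 -6 4
2 -3 1
3 -6 3
3 -5 2
3 -4 1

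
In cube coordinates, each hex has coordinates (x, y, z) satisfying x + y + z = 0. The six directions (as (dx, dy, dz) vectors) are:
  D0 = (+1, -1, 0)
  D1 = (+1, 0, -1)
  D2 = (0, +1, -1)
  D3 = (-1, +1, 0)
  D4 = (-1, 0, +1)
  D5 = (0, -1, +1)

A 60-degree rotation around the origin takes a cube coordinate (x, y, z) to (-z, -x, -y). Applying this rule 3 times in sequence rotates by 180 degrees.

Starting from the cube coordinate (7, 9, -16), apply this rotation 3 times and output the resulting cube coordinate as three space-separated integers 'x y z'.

Answer: -7 -9 16

Derivation:
Start: (7, 9, -16)
Step 1: (7, 9, -16) -> (-(-16), -(7), -(9)) = (16, -7, -9)
Step 2: (16, -7, -9) -> (-(-9), -(16), -(-7)) = (9, -16, 7)
Step 3: (9, -16, 7) -> (-(7), -(9), -(-16)) = (-7, -9, 16)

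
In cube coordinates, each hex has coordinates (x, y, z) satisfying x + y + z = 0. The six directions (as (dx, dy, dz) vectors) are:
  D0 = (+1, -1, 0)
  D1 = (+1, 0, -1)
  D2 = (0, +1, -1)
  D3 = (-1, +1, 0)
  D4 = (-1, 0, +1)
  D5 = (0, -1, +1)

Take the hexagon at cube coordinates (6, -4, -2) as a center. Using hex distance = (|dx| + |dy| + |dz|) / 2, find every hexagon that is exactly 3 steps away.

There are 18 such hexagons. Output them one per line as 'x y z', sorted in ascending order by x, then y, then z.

Walk ring at distance 3 from (6, -4, -2):
Start at center + D4*3 = (3, -4, 1)
  hex 0: (3, -4, 1)
  hex 1: (4, -5, 1)
  hex 2: (5, -6, 1)
  hex 3: (6, -7, 1)
  hex 4: (7, -7, 0)
  hex 5: (8, -7, -1)
  hex 6: (9, -7, -2)
  hex 7: (9, -6, -3)
  hex 8: (9, -5, -4)
  hex 9: (9, -4, -5)
  hex 10: (8, -3, -5)
  hex 11: (7, -2, -5)
  hex 12: (6, -1, -5)
  hex 13: (5, -1, -4)
  hex 14: (4, -1, -3)
  hex 15: (3, -1, -2)
  hex 16: (3, -2, -1)
  hex 17: (3, -3, 0)
Sorted: 18 hexes.

Answer: 3 -4 1
3 -3 0
3 -2 -1
3 -1 -2
4 -5 1
4 -1 -3
5 -6 1
5 -1 -4
6 -7 1
6 -1 -5
7 -7 0
7 -2 -5
8 -7 -1
8 -3 -5
9 -7 -2
9 -6 -3
9 -5 -4
9 -4 -5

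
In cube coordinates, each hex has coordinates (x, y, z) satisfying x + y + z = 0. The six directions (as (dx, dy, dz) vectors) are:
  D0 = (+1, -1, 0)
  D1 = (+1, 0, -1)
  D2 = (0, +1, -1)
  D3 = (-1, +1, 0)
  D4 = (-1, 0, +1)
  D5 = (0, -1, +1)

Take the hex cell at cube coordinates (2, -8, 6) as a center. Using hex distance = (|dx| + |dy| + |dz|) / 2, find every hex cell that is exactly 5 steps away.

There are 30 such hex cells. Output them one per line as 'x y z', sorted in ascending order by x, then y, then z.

Walk ring at distance 5 from (2, -8, 6):
Start at center + D4*5 = (-3, -8, 11)
  hex 0: (-3, -8, 11)
  hex 1: (-2, -9, 11)
  hex 2: (-1, -10, 11)
  hex 3: (0, -11, 11)
  hex 4: (1, -12, 11)
  hex 5: (2, -13, 11)
  hex 6: (3, -13, 10)
  hex 7: (4, -13, 9)
  hex 8: (5, -13, 8)
  hex 9: (6, -13, 7)
  hex 10: (7, -13, 6)
  hex 11: (7, -12, 5)
  hex 12: (7, -11, 4)
  hex 13: (7, -10, 3)
  hex 14: (7, -9, 2)
  hex 15: (7, -8, 1)
  hex 16: (6, -7, 1)
  hex 17: (5, -6, 1)
  hex 18: (4, -5, 1)
  hex 19: (3, -4, 1)
  hex 20: (2, -3, 1)
  hex 21: (1, -3, 2)
  hex 22: (0, -3, 3)
  hex 23: (-1, -3, 4)
  hex 24: (-2, -3, 5)
  hex 25: (-3, -3, 6)
  hex 26: (-3, -4, 7)
  hex 27: (-3, -5, 8)
  hex 28: (-3, -6, 9)
  hex 29: (-3, -7, 10)
Sorted: 30 hexes.

Answer: -3 -8 11
-3 -7 10
-3 -6 9
-3 -5 8
-3 -4 7
-3 -3 6
-2 -9 11
-2 -3 5
-1 -10 11
-1 -3 4
0 -11 11
0 -3 3
1 -12 11
1 -3 2
2 -13 11
2 -3 1
3 -13 10
3 -4 1
4 -13 9
4 -5 1
5 -13 8
5 -6 1
6 -13 7
6 -7 1
7 -13 6
7 -12 5
7 -11 4
7 -10 3
7 -9 2
7 -8 1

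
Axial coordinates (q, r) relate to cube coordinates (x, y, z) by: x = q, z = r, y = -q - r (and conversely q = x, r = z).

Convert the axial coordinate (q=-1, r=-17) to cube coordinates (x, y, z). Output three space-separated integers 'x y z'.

Answer: -1 18 -17

Derivation:
x = q = -1
z = r = -17
y = -x - z = -(-1) - (-17) = 18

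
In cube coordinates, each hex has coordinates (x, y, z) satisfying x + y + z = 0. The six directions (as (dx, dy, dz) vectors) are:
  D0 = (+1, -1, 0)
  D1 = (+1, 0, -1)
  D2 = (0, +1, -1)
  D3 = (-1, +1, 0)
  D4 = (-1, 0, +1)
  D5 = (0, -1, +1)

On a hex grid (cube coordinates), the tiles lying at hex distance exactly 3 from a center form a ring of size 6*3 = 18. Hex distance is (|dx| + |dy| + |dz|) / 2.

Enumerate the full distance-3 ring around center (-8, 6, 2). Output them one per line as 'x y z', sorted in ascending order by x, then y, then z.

Walk ring at distance 3 from (-8, 6, 2):
Start at center + D4*3 = (-11, 6, 5)
  hex 0: (-11, 6, 5)
  hex 1: (-10, 5, 5)
  hex 2: (-9, 4, 5)
  hex 3: (-8, 3, 5)
  hex 4: (-7, 3, 4)
  hex 5: (-6, 3, 3)
  hex 6: (-5, 3, 2)
  hex 7: (-5, 4, 1)
  hex 8: (-5, 5, 0)
  hex 9: (-5, 6, -1)
  hex 10: (-6, 7, -1)
  hex 11: (-7, 8, -1)
  hex 12: (-8, 9, -1)
  hex 13: (-9, 9, 0)
  hex 14: (-10, 9, 1)
  hex 15: (-11, 9, 2)
  hex 16: (-11, 8, 3)
  hex 17: (-11, 7, 4)
Sorted: 18 hexes.

Answer: -11 6 5
-11 7 4
-11 8 3
-11 9 2
-10 5 5
-10 9 1
-9 4 5
-9 9 0
-8 3 5
-8 9 -1
-7 3 4
-7 8 -1
-6 3 3
-6 7 -1
-5 3 2
-5 4 1
-5 5 0
-5 6 -1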